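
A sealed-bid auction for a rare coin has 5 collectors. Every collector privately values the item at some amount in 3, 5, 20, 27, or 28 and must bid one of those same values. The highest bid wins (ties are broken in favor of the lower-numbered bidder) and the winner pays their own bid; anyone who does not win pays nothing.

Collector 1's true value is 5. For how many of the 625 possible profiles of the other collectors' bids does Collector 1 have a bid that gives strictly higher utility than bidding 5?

1

Others bid (3, 3, 3, 3): truth gives 0; bid 3 gives 2 > 0. Violating.
Others bid (3, 3, 3, 5): truth gives 0; no alternative beats it.
Others bid (3, 3, 3, 20): truth gives 0; no alternative beats it.
(Checking all 625 profiles: 1 has a profitable deviation, 624 do not.)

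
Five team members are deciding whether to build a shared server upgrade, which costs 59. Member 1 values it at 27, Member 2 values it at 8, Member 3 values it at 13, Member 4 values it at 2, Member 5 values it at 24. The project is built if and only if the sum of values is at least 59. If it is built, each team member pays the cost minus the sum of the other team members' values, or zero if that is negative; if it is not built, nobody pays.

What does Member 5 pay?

Total value 74 ≥ cost 59, so the project is built.
The other team members' values sum to 50.
Cost minus that sum is 59 - 50 = 9.

9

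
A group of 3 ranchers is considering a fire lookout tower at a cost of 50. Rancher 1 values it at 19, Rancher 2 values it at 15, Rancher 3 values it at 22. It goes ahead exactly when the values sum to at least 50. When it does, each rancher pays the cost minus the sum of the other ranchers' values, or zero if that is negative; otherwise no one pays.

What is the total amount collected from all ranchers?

38

Total value 56 ≥ cost 50, so it is built.
Rancher 1: others sum to 37; max(0, 50 - 37) = 13.
Rancher 2: others sum to 41; max(0, 50 - 41) = 9.
Rancher 3: others sum to 34; max(0, 50 - 34) = 16.
Total collected = 13 + 9 + 16 = 38.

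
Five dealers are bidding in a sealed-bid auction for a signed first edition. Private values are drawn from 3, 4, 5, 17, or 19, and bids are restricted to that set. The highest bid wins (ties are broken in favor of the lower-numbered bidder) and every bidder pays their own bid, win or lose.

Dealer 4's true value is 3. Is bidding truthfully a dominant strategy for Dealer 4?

Consider the case where Dealer 1 bids 3, Dealer 2 bids 3, Dealer 3 bids 3 and Dealer 5 bids 3.
Truthful bid 3: loses but pays 3, utility -3.
Bid 4 instead: wins, pays 4, utility 3 - 4 = -1.
Since -1 > -3, bidding 4 is strictly better here, so truthful bidding is not dominant.

No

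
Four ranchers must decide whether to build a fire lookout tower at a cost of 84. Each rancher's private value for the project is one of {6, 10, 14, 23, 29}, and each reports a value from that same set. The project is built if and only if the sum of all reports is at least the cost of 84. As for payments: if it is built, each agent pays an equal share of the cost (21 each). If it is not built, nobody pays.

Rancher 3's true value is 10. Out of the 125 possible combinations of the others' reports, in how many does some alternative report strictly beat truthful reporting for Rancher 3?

Others report (23, 23, 29): truth gives -11; report 6 gives 0 > -11. Violating.
Others report (23, 29, 23): truth gives -11; report 6 gives 0 > -11. Violating.
Others report (29, 23, 23): truth gives -11; report 6 gives 0 > -11. Violating.
Others report (6, 6, 6): truth gives 0; no alternative beats it.
Others report (6, 6, 10): truth gives 0; no alternative beats it.
(Checking all 125 profiles: 3 have a profitable deviation, 122 do not.)

3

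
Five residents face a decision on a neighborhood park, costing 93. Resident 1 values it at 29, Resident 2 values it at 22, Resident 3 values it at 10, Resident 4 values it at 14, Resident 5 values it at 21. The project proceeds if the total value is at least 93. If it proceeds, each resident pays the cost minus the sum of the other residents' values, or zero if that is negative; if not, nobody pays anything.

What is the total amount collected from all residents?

81

Total value 96 ≥ cost 93, so it is built.
Resident 1: others sum to 67; max(0, 93 - 67) = 26.
Resident 2: others sum to 74; max(0, 93 - 74) = 19.
Resident 3: others sum to 86; max(0, 93 - 86) = 7.
Resident 4: others sum to 82; max(0, 93 - 82) = 11.
Resident 5: others sum to 75; max(0, 93 - 75) = 18.
Total collected = 26 + 19 + 7 + 11 + 18 = 81.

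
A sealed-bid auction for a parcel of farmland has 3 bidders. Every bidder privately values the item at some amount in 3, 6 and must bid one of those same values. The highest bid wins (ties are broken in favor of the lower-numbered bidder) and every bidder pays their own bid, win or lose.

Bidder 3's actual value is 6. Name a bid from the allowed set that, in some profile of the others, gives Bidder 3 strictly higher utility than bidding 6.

3

Suppose Bidder 1 bids 3 and Bidder 2 bids 6.
Bid 6: loses but pays 6, utility -6.
Bid 3: loses but pays 3, utility -3.
So bidding 3 beats truth here (-3 > -6).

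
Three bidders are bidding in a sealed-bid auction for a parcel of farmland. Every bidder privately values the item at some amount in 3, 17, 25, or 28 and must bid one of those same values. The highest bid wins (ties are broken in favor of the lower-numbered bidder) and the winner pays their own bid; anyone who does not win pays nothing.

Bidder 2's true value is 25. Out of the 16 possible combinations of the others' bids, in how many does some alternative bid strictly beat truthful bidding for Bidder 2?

Others bid (3, 3): truth gives 0; bid 17 gives 8 > 0. Violating.
Others bid (3, 17): truth gives 0; bid 17 gives 8 > 0. Violating.
Others bid (3, 25): truth gives 0; no alternative beats it.
Others bid (3, 28): truth gives 0; no alternative beats it.
(Checking all 16 profiles: 2 have a profitable deviation, 14 do not.)

2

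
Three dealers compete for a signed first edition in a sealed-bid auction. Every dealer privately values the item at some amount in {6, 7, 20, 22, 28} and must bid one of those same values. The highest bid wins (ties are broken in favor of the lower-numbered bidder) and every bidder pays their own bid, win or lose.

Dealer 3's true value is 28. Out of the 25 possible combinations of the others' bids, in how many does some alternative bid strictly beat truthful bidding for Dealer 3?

18

Others bid (6, 6): truth gives 0; bid 7 gives 21 > 0. Violating.
Others bid (6, 7): truth gives 0; bid 20 gives 8 > 0. Violating.
Others bid (6, 20): truth gives 0; bid 22 gives 6 > 0. Violating.
Others bid (6, 28): truth gives -28; bid 6 gives -6 > -28. Violating.
Others bid (6, 22): truth gives 0; no alternative beats it.
Others bid (7, 22): truth gives 0; no alternative beats it.
(Checking all 25 profiles: 18 have a profitable deviation, 7 do not.)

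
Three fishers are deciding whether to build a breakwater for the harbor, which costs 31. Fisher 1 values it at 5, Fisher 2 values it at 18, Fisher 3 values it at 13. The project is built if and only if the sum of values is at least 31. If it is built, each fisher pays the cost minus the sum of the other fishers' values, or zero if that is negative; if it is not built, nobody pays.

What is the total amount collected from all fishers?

Total value 36 ≥ cost 31, so it is built.
Fisher 1: others sum to 31; max(0, 31 - 31) = 0.
Fisher 2: others sum to 18; max(0, 31 - 18) = 13.
Fisher 3: others sum to 23; max(0, 31 - 23) = 8.
Total collected = 0 + 13 + 8 = 21.

21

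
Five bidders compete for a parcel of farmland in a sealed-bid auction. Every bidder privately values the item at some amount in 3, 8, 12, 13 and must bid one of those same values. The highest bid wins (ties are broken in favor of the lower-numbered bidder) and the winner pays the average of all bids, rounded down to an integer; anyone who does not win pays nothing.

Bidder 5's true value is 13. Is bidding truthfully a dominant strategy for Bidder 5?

No

Consider the case where Bidder 1 bids 3, Bidder 2 bids 3, Bidder 3 bids 3 and Bidder 4 bids 3.
Truthful bid 13: wins, pays 5, utility 13 - 5 = 8.
Bid 8 instead: wins, pays 4, utility 13 - 4 = 9.
Since 9 > 8, bidding 8 is strictly better here, so truthful bidding is not dominant.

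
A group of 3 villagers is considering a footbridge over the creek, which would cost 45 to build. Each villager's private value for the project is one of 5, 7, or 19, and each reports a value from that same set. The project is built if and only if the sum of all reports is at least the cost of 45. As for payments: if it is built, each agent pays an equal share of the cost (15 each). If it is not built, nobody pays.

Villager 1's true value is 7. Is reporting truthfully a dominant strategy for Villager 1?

Consider the case where Villager 2 reports 19 and Villager 3 reports 19.
Truthful report 7: project built, pays 15, utility 7 - 15 = -8.
Report 5 instead: project not built, utility 0.
Since 0 > -8, reporting 5 is strictly better here, so truthful reporting is not dominant.

No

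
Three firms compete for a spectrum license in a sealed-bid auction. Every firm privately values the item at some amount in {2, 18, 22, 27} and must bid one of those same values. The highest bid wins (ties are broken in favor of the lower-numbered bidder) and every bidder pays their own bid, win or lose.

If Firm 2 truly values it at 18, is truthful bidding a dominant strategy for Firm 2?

Consider the case where Firm 1 bids 2 and Firm 3 bids 22.
Truthful bid 18: loses but pays 18, utility -18.
Bid 2 instead: loses but pays 2, utility -2.
Since -2 > -18, bidding 2 is strictly better here, so truthful bidding is not dominant.

No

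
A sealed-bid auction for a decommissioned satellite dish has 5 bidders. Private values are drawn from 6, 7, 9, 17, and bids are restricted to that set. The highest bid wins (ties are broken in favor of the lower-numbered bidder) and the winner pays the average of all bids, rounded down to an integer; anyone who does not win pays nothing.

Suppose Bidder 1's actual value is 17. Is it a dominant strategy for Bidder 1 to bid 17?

Consider the case where Bidder 2 bids 6, Bidder 3 bids 6, Bidder 4 bids 6 and Bidder 5 bids 6.
Truthful bid 17: wins, pays 8, utility 17 - 8 = 9.
Bid 6 instead: wins, pays 6, utility 17 - 6 = 11.
Since 11 > 9, bidding 6 is strictly better here, so truthful bidding is not dominant.

No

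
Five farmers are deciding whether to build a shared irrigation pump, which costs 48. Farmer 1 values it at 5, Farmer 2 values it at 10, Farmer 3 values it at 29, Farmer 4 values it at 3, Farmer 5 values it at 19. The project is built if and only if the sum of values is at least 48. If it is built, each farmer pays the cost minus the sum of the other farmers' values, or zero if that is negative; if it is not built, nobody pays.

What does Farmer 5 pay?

1

Total value 66 ≥ cost 48, so the project is built.
The other farmers' values sum to 47.
Cost minus that sum is 48 - 47 = 1.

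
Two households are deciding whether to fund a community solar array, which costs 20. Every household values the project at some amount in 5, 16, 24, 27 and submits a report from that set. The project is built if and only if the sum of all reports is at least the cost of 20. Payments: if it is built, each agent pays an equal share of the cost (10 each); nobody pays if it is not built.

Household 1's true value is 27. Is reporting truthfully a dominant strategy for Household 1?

Check each profile of the others' reports and compare truth against every alternative report.
Others report (5): truth gives 17, best alternative gives 17.
Others report (16): truth gives 17, best alternative gives 17.
Others report (24): truth gives 17, best alternative gives 17.
Others report (27): truth gives 17, best alternative gives 17.
In every case the truthful report is at least as good as any alternative, so it is a dominant strategy.

Yes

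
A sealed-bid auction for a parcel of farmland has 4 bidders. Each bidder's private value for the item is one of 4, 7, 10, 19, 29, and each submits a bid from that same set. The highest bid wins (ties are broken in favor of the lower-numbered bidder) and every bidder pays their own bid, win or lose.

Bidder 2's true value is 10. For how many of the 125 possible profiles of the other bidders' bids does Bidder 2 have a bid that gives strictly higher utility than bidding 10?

111

Others bid (4, 4, 4): truth gives 0; bid 7 gives 3 > 0. Violating.
Others bid (4, 4, 7): truth gives 0; bid 7 gives 3 > 0. Violating.
Others bid (4, 4, 19): truth gives -10; bid 4 gives -4 > -10. Violating.
Others bid (4, 4, 29): truth gives -10; bid 4 gives -4 > -10. Violating.
Others bid (4, 4, 10): truth gives 0; no alternative beats it.
Others bid (4, 7, 10): truth gives 0; no alternative beats it.
(Checking all 125 profiles: 111 have a profitable deviation, 14 do not.)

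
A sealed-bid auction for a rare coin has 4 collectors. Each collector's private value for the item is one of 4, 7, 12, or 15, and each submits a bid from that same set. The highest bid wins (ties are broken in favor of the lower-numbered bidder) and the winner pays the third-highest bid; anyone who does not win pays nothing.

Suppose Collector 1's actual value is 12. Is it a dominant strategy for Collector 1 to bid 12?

No

Consider the case where Collector 2 bids 4, Collector 3 bids 4 and Collector 4 bids 15.
Truthful bid 12: loses, pays 0, utility 0.
Bid 15 instead: wins, pays 4, utility 12 - 4 = 8.
Since 8 > 0, bidding 15 is strictly better here, so truthful bidding is not dominant.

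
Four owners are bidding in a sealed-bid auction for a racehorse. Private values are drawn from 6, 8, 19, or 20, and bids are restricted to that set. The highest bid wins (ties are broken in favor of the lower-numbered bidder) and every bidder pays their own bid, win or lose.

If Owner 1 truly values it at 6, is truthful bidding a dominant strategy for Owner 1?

Consider the case where Owner 2 bids 6, Owner 3 bids 6 and Owner 4 bids 8.
Truthful bid 6: loses but pays 6, utility -6.
Bid 8 instead: wins, pays 8, utility 6 - 8 = -2.
Since -2 > -6, bidding 8 is strictly better here, so truthful bidding is not dominant.

No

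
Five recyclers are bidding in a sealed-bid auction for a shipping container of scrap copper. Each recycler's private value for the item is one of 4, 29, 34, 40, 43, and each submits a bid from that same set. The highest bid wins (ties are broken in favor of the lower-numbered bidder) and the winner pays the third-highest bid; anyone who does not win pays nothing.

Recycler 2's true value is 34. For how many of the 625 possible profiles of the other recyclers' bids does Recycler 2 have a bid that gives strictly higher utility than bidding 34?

64

Others bid (4, 4, 4, 40): truth gives 0; bid 40 gives 30 > 0. Violating.
Others bid (4, 4, 4, 43): truth gives 0; bid 43 gives 30 > 0. Violating.
Others bid (4, 4, 29, 40): truth gives 0; bid 40 gives 5 > 0. Violating.
Others bid (4, 4, 29, 43): truth gives 0; bid 43 gives 5 > 0. Violating.
Others bid (4, 4, 4, 4): truth gives 30; no alternative beats it.
Others bid (4, 4, 4, 29): truth gives 30; no alternative beats it.
(Checking all 625 profiles: 64 have a profitable deviation, 561 do not.)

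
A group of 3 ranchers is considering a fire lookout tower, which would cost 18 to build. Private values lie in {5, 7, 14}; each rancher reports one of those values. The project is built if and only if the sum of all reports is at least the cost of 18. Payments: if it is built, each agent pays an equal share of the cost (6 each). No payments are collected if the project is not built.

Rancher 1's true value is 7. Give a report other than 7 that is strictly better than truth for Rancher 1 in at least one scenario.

Suppose Rancher 2 reports 5 and Rancher 3 reports 5.
Report 7: project not built, utility 0.
Report 14: project built, pays 6, utility 7 - 6 = 1.
So reporting 14 beats truth here (1 > 0).

14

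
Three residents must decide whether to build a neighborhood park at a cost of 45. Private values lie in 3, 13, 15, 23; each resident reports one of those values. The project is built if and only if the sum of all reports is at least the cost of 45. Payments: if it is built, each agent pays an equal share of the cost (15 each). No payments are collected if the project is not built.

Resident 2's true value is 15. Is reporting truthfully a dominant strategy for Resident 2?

Yes

Check each profile of the others' reports and compare truth against every alternative report.
Others report (3, 3): truth gives 0, best alternative gives 0.
Others report (3, 13): truth gives 0, best alternative gives 0.
Others report (3, 15): truth gives 0, best alternative gives 0.
Others report (3, 23): truth gives 0, best alternative gives 0.
Others report (13, 3): truth gives 0, best alternative gives 0.
Others report (13, 13): truth gives 0, best alternative gives 0.
(Remaining 10 profiles checked similarly; truth is weakly best in each.)
In every case the truthful report is at least as good as any alternative, so it is a dominant strategy.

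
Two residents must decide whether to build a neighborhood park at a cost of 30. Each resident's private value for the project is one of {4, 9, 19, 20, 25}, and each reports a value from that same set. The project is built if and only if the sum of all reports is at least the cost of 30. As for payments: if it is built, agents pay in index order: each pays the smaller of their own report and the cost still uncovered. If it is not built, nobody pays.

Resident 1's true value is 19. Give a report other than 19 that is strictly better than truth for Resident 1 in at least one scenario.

Suppose Resident 2 reports 25.
Report 19: project built, pays 19, utility 19 - 19 = 0.
Report 9: project built, pays 9, utility 19 - 9 = 10.
So reporting 9 beats truth here (10 > 0).

9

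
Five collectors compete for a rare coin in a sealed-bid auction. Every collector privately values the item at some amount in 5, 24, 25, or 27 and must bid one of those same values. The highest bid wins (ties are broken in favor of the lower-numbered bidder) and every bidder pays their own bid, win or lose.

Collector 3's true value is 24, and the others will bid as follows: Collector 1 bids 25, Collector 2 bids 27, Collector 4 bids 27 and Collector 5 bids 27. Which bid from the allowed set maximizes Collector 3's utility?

Bid 5: loses but pays 5, utility -5.
Bid 24: loses but pays 24, utility -24.
Bid 25: loses but pays 25, utility -25.
Bid 27: loses but pays 27, utility -27.
The best choice is 5 with utility -5.

5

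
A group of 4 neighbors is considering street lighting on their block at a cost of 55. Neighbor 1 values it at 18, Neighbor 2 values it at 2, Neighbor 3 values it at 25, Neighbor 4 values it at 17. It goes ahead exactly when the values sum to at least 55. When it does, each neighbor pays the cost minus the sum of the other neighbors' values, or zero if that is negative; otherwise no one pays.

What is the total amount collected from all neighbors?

39

Total value 62 ≥ cost 55, so it is built.
Neighbor 1: others sum to 44; max(0, 55 - 44) = 11.
Neighbor 2: others sum to 60; max(0, 55 - 60) = 0.
Neighbor 3: others sum to 37; max(0, 55 - 37) = 18.
Neighbor 4: others sum to 45; max(0, 55 - 45) = 10.
Total collected = 11 + 0 + 18 + 10 = 39.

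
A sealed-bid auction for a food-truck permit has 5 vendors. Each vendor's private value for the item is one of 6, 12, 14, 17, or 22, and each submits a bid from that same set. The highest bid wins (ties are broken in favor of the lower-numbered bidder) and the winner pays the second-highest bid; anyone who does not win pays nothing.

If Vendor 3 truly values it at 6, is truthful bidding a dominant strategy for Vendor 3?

Yes

Check each profile of the others' bids and compare truth against every alternative bid.
Others bid (6, 6, 6, 12): truth gives 0, best alternative gives -6.
Others bid (6, 6, 12, 6): truth gives 0, best alternative gives -6.
Others bid (6, 6, 12, 12): truth gives 0, best alternative gives -6.
Others bid (6, 6, 6, 6): truth gives 0, best alternative gives 0.
Others bid (6, 6, 6, 14): truth gives 0, best alternative gives 0.
Others bid (6, 6, 6, 17): truth gives 0, best alternative gives 0.
(Remaining 619 profiles checked similarly; truth is weakly best in each.)
In every case the truthful bid is at least as good as any alternative, so it is a dominant strategy.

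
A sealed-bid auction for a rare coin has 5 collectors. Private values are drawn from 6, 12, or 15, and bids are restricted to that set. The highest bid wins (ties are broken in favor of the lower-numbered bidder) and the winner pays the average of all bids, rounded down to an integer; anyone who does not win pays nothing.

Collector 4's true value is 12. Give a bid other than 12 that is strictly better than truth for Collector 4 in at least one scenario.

15

Suppose Collector 1 bids 6, Collector 2 bids 6, Collector 3 bids 6 and Collector 5 bids 15.
Bid 12: loses, pays 0, utility 0.
Bid 15: wins, pays 9, utility 12 - 9 = 3.
So bidding 15 beats truth here (3 > 0).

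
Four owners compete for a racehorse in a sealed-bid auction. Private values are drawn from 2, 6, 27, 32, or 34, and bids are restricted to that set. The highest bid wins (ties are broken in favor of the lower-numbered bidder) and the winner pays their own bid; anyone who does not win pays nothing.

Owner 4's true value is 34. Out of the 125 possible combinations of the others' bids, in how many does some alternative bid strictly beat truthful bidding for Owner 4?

Others bid (2, 2, 2): truth gives 0; bid 6 gives 28 > 0. Violating.
Others bid (2, 2, 6): truth gives 0; bid 27 gives 7 > 0. Violating.
Others bid (2, 2, 27): truth gives 0; bid 32 gives 2 > 0. Violating.
Others bid (2, 6, 2): truth gives 0; bid 27 gives 7 > 0. Violating.
Others bid (2, 2, 32): truth gives 0; no alternative beats it.
Others bid (2, 2, 34): truth gives 0; no alternative beats it.
(Checking all 125 profiles: 27 have a profitable deviation, 98 do not.)

27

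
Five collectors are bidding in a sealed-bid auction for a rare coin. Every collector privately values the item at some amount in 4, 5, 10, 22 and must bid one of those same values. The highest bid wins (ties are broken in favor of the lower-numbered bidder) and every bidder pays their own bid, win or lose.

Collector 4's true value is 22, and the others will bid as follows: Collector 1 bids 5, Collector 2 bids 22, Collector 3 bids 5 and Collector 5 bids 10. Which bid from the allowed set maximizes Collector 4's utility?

4

Bid 4: loses but pays 4, utility -4.
Bid 5: loses but pays 5, utility -5.
Bid 10: loses but pays 10, utility -10.
Bid 22: loses but pays 22, utility -22.
The best choice is 4 with utility -4.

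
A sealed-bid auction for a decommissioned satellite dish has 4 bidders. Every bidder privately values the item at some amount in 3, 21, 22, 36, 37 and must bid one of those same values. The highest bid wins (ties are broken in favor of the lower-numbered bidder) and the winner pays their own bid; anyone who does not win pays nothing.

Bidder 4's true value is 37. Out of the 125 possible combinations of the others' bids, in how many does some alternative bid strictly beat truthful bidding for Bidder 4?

Others bid (3, 3, 3): truth gives 0; bid 21 gives 16 > 0. Violating.
Others bid (3, 3, 21): truth gives 0; bid 22 gives 15 > 0. Violating.
Others bid (3, 3, 22): truth gives 0; bid 36 gives 1 > 0. Violating.
Others bid (3, 21, 3): truth gives 0; bid 22 gives 15 > 0. Violating.
Others bid (3, 3, 36): truth gives 0; no alternative beats it.
Others bid (3, 3, 37): truth gives 0; no alternative beats it.
(Checking all 125 profiles: 27 have a profitable deviation, 98 do not.)

27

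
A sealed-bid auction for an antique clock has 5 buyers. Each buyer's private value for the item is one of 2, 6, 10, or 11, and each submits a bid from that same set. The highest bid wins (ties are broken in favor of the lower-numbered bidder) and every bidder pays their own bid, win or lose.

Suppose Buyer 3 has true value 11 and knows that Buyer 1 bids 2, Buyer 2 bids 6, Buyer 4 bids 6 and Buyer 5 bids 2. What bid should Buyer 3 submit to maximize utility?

Bid 2: loses but pays 2, utility -2.
Bid 6: loses but pays 6, utility -6.
Bid 10: wins, pays 10, utility 11 - 10 = 1.
Bid 11: wins, pays 11, utility 11 - 11 = 0.
The best choice is 10 with utility 1.

10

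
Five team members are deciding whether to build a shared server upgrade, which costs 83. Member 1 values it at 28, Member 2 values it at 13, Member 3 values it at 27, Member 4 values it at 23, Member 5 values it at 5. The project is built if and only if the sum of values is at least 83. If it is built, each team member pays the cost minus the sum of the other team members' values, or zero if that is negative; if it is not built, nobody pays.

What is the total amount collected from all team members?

39

Total value 96 ≥ cost 83, so it is built.
Member 1: others sum to 68; max(0, 83 - 68) = 15.
Member 2: others sum to 83; max(0, 83 - 83) = 0.
Member 3: others sum to 69; max(0, 83 - 69) = 14.
Member 4: others sum to 73; max(0, 83 - 73) = 10.
Member 5: others sum to 91; max(0, 83 - 91) = 0.
Total collected = 15 + 0 + 14 + 10 + 0 = 39.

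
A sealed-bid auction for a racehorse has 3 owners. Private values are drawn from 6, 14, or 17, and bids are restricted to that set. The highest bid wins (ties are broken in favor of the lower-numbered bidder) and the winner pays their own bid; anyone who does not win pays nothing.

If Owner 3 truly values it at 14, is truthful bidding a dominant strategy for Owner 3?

Check each profile of the others' bids and compare truth against every alternative bid.
Others bid (6, 6): truth gives 0, best alternative gives 0.
Others bid (6, 14): truth gives 0, best alternative gives 0.
Others bid (6, 17): truth gives 0, best alternative gives 0.
Others bid (14, 6): truth gives 0, best alternative gives 0.
Others bid (14, 14): truth gives 0, best alternative gives 0.
Others bid (14, 17): truth gives 0, best alternative gives 0.
(Remaining 3 profiles checked similarly; truth is weakly best in each.)
In every case the truthful bid is at least as good as any alternative, so it is a dominant strategy.

Yes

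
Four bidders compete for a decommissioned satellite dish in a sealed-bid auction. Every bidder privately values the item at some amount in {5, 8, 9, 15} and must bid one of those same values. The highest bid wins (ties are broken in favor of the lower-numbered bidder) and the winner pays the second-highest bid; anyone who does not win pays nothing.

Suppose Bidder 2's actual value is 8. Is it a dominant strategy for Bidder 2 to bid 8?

Check each profile of the others' bids and compare truth against every alternative bid.
Others bid (5, 5, 5): truth gives 3, best alternative gives 3.
Others bid (5, 5, 8): truth gives 0, best alternative gives 0.
Others bid (5, 5, 9): truth gives 0, best alternative gives 0.
Others bid (5, 5, 15): truth gives 0, best alternative gives 0.
Others bid (5, 8, 5): truth gives 0, best alternative gives 0.
Others bid (5, 8, 8): truth gives 0, best alternative gives 0.
(Remaining 58 profiles checked similarly; truth is weakly best in each.)
In every case the truthful bid is at least as good as any alternative, so it is a dominant strategy.

Yes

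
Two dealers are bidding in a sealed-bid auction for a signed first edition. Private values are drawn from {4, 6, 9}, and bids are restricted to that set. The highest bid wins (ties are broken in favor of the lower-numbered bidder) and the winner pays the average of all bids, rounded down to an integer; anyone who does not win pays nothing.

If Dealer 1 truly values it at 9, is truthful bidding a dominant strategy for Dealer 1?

Consider the case where Dealer 2 bids 4.
Truthful bid 9: wins, pays 6, utility 9 - 6 = 3.
Bid 4 instead: wins, pays 4, utility 9 - 4 = 5.
Since 5 > 3, bidding 4 is strictly better here, so truthful bidding is not dominant.

No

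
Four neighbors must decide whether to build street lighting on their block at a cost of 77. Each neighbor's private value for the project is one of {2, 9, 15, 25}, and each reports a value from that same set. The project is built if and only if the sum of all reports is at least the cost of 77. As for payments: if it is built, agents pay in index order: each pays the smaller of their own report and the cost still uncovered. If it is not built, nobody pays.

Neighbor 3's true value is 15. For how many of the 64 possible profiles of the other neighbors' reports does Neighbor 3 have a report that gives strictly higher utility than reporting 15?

1

Others report (25, 25, 25): truth gives 0; report 2 gives 13 > 0. Violating.
Others report (2, 2, 2): truth gives 0; no alternative beats it.
Others report (2, 2, 9): truth gives 0; no alternative beats it.
(Checking all 64 profiles: 1 has a profitable deviation, 63 do not.)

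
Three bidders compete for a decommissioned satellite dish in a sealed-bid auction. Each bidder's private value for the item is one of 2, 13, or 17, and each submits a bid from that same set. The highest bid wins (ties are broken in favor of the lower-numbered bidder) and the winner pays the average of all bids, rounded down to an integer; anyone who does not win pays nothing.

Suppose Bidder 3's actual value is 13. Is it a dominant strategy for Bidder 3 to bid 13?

No

Consider the case where Bidder 1 bids 2 and Bidder 2 bids 13.
Truthful bid 13: loses, pays 0, utility 0.
Bid 17 instead: wins, pays 10, utility 13 - 10 = 3.
Since 3 > 0, bidding 17 is strictly better here, so truthful bidding is not dominant.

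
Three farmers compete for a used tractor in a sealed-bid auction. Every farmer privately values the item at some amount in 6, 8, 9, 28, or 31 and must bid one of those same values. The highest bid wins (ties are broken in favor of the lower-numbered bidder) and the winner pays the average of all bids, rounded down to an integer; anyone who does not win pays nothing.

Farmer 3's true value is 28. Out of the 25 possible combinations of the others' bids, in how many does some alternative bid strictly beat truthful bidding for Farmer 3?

Others bid (6, 6): truth gives 15; bid 8 gives 22 > 15. Violating.
Others bid (6, 8): truth gives 14; bid 9 gives 21 > 14. Violating.
Others bid (6, 28): truth gives 0; bid 31 gives 7 > 0. Violating.
Others bid (8, 6): truth gives 14; bid 9 gives 21 > 14. Violating.
Others bid (6, 9): truth gives 14; no alternative beats it.
Others bid (6, 31): truth gives 0; no alternative beats it.
(Checking all 25 profiles: 10 have a profitable deviation, 15 do not.)

10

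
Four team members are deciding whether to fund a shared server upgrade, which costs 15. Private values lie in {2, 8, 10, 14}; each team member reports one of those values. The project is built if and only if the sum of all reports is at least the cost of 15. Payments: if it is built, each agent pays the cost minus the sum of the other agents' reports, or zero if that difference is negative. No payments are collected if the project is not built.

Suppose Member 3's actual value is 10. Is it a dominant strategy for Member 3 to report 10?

Yes

Check each profile of the others' reports and compare truth against every alternative report.
Others report (2, 2, 14): truth gives 10, best alternative gives 10.
Others report (2, 8, 8): truth gives 10, best alternative gives 10.
Others report (2, 8, 10): truth gives 10, best alternative gives 10.
Others report (2, 8, 14): truth gives 10, best alternative gives 10.
Others report (2, 10, 8): truth gives 10, best alternative gives 10.
Others report (2, 10, 10): truth gives 10, best alternative gives 10.
(Remaining 58 profiles checked similarly; truth is weakly best in each.)
In every case the truthful report is at least as good as any alternative, so it is a dominant strategy.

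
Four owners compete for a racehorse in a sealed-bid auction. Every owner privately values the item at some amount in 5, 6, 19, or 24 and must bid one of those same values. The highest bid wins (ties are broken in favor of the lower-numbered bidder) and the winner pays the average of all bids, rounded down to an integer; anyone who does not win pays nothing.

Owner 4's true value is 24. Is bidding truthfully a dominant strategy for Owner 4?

No

Consider the case where Owner 1 bids 5, Owner 2 bids 5 and Owner 3 bids 5.
Truthful bid 24: wins, pays 9, utility 24 - 9 = 15.
Bid 6 instead: wins, pays 5, utility 24 - 5 = 19.
Since 19 > 15, bidding 6 is strictly better here, so truthful bidding is not dominant.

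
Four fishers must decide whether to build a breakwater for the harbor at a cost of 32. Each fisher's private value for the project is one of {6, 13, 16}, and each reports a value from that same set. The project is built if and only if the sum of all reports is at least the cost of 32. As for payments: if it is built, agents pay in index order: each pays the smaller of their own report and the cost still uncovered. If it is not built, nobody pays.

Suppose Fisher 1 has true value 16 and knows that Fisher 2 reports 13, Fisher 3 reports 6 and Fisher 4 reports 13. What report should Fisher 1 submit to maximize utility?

Report 6: project built, pays 6, utility 16 - 6 = 10.
Report 13: project built, pays 13, utility 16 - 13 = 3.
Report 16: project built, pays 16, utility 16 - 16 = 0.
The best choice is 6 with utility 10.

6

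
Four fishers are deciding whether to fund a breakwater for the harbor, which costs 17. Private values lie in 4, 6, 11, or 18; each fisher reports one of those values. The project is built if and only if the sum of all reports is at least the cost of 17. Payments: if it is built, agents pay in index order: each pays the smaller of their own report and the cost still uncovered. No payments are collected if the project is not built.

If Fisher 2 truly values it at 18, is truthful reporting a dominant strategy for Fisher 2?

No

Consider the case where Fisher 1 reports 4, Fisher 3 reports 4 and Fisher 4 reports 4.
Truthful report 18: project built, pays 13, utility 18 - 13 = 5.
Report 6 instead: project built, pays 6, utility 18 - 6 = 12.
Since 12 > 5, reporting 6 is strictly better here, so truthful reporting is not dominant.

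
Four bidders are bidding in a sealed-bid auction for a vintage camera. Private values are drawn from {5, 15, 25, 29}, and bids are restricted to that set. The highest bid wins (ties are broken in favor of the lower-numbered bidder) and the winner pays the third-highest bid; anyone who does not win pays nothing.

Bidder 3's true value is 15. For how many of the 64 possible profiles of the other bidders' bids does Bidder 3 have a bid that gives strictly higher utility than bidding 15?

6

Others bid (5, 5, 25): truth gives 0; bid 25 gives 10 > 0. Violating.
Others bid (5, 5, 29): truth gives 0; bid 29 gives 10 > 0. Violating.
Others bid (5, 15, 5): truth gives 0; bid 25 gives 10 > 0. Violating.
Others bid (5, 25, 5): truth gives 0; bid 29 gives 10 > 0. Violating.
Others bid (5, 5, 5): truth gives 10; no alternative beats it.
Others bid (5, 5, 15): truth gives 10; no alternative beats it.
(Checking all 64 profiles: 6 have a profitable deviation, 58 do not.)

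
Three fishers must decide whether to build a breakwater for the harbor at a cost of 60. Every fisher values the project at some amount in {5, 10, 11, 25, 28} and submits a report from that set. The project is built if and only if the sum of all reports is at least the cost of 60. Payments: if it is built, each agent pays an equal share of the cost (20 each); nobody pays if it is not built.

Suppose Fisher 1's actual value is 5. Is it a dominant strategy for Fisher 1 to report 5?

Check each profile of the others' reports and compare truth against every alternative report.
Others report (25, 25): truth gives 0, best alternative gives -15.
Others report (25, 28): truth gives 0, best alternative gives -15.
Others report (28, 25): truth gives 0, best alternative gives -15.
Others report (28, 28): truth gives -15, best alternative gives -15.
Others report (5, 5): truth gives 0, best alternative gives 0.
Others report (5, 10): truth gives 0, best alternative gives 0.
(Remaining 19 profiles checked similarly; truth is weakly best in each.)
In every case the truthful report is at least as good as any alternative, so it is a dominant strategy.

Yes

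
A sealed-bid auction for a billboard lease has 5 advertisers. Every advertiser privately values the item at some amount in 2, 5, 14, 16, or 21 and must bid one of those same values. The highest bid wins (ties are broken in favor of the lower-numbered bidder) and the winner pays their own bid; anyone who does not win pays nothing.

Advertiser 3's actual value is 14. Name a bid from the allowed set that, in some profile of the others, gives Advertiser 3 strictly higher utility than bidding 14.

5

Suppose Advertiser 1 bids 2, Advertiser 2 bids 2, Advertiser 4 bids 2 and Advertiser 5 bids 2.
Bid 14: wins, pays 14, utility 14 - 14 = 0.
Bid 5: wins, pays 5, utility 14 - 5 = 9.
So bidding 5 beats truth here (9 > 0).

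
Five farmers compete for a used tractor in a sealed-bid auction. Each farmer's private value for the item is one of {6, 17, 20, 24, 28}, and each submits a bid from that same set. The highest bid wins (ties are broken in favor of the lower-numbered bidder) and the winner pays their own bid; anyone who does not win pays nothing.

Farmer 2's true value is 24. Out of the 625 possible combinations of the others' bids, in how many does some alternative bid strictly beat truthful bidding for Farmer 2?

54

Others bid (6, 6, 6, 6): truth gives 0; bid 17 gives 7 > 0. Violating.
Others bid (6, 6, 6, 17): truth gives 0; bid 17 gives 7 > 0. Violating.
Others bid (6, 6, 6, 20): truth gives 0; bid 20 gives 4 > 0. Violating.
Others bid (6, 6, 17, 6): truth gives 0; bid 17 gives 7 > 0. Violating.
Others bid (6, 6, 6, 24): truth gives 0; no alternative beats it.
Others bid (6, 6, 6, 28): truth gives 0; no alternative beats it.
(Checking all 625 profiles: 54 have a profitable deviation, 571 do not.)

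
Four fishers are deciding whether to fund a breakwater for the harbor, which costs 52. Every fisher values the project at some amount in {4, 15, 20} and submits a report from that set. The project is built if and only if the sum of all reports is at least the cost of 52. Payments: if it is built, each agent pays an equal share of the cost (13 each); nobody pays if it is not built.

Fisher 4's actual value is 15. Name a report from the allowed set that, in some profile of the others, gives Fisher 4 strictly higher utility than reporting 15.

Suppose Fisher 1 reports 4, Fisher 2 reports 15 and Fisher 3 reports 15.
Report 15: project not built, utility 0.
Report 20: project built, pays 13, utility 15 - 13 = 2.
So reporting 20 beats truth here (2 > 0).

20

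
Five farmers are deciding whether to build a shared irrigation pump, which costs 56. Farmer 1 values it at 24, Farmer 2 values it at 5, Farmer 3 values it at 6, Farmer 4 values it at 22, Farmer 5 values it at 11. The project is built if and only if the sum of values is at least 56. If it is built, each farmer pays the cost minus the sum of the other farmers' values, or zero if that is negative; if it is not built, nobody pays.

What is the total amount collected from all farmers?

22

Total value 68 ≥ cost 56, so it is built.
Farmer 1: others sum to 44; max(0, 56 - 44) = 12.
Farmer 2: others sum to 63; max(0, 56 - 63) = 0.
Farmer 3: others sum to 62; max(0, 56 - 62) = 0.
Farmer 4: others sum to 46; max(0, 56 - 46) = 10.
Farmer 5: others sum to 57; max(0, 56 - 57) = 0.
Total collected = 12 + 0 + 0 + 10 + 0 = 22.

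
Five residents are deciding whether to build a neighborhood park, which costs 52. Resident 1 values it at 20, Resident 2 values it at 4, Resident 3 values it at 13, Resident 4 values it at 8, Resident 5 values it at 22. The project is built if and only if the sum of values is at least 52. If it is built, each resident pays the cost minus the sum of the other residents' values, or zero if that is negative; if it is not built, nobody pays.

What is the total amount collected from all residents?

Total value 67 ≥ cost 52, so it is built.
Resident 1: others sum to 47; max(0, 52 - 47) = 5.
Resident 2: others sum to 63; max(0, 52 - 63) = 0.
Resident 3: others sum to 54; max(0, 52 - 54) = 0.
Resident 4: others sum to 59; max(0, 52 - 59) = 0.
Resident 5: others sum to 45; max(0, 52 - 45) = 7.
Total collected = 5 + 0 + 0 + 0 + 7 = 12.

12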